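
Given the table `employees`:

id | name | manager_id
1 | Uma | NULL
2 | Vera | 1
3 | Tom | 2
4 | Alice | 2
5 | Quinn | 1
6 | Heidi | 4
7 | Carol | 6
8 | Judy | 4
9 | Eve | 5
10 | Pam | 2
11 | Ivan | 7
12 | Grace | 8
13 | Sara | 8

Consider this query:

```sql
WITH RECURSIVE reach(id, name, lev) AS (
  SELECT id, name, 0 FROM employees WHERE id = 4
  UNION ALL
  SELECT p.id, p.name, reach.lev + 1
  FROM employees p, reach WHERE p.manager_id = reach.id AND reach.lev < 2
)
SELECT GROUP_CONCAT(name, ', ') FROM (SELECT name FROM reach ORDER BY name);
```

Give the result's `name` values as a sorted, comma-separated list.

Alice, Carol, Grace, Heidi, Judy, Sara

Base: id=4 (Alice) at lev 0.
Iteration 1: rows with manager_id in {4} -> Heidi (id 6, lev 1), Judy (id 8, lev 1).
Iteration 2: rows with manager_id in {6,8} -> Carol (id 7, lev 2), Grace (id 12, lev 2), Sara (id 13, lev 2).
Iteration 3: lev < 2 fails for all current rows; recursion stops.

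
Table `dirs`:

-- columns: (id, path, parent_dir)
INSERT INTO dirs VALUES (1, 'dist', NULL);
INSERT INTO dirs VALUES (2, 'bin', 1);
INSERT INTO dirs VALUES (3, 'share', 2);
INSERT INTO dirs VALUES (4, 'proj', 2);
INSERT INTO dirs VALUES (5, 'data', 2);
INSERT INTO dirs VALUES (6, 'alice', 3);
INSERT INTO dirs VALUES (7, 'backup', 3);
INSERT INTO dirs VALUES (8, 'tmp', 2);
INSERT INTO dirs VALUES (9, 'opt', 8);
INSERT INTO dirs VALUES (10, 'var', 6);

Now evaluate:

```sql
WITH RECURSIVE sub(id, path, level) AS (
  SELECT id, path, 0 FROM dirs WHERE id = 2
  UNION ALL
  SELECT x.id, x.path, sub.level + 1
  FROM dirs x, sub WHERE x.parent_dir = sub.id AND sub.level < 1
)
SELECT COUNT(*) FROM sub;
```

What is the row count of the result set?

Base: id=2 (bin) at level 0.
Iteration 1: rows with parent_dir in {2} -> share (id 3, level 1), proj (id 4, level 1), data (id 5, level 1), tmp (id 8, level 1).
Iteration 2: level < 1 fails for all current rows; recursion stops.
Total rows emitted: 5.

5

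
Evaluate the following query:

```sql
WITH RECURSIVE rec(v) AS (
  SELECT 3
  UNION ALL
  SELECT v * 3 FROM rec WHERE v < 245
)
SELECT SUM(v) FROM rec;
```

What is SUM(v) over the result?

Base: v=3.
Iteration 1: 3 < 245 holds -> v = 3 * 3 = 9.
Iteration 2: 9 < 245 holds -> v = 9 * 3 = 27.
Iteration 3: 27 < 245 holds -> v = 27 * 3 = 81.
Iteration 4: 81 < 245 holds -> v = 81 * 3 = 243.
Iteration 5: 243 < 245 holds -> v = 243 * 3 = 729.
Iteration 6: 729 < 245 fails; recursion stops.
SUM(v) = 3 + 9 + 27 + 81 + 243 + 729 = 1092.

1092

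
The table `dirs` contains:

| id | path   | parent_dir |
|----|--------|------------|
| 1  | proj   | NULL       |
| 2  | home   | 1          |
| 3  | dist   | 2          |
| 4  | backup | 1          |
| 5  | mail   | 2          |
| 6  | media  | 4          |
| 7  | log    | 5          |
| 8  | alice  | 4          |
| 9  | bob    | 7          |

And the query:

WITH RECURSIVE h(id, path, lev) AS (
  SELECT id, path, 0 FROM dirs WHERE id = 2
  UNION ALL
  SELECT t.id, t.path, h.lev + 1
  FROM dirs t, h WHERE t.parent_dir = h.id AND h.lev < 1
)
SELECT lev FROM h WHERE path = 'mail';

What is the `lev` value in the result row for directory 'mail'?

Base: id=2 (home) at lev 0.
Iteration 1: rows with parent_dir in {2} -> dist (id 3, lev 1), mail (id 5, lev 1).
Iteration 2: lev < 1 fails for all current rows; recursion stops.

1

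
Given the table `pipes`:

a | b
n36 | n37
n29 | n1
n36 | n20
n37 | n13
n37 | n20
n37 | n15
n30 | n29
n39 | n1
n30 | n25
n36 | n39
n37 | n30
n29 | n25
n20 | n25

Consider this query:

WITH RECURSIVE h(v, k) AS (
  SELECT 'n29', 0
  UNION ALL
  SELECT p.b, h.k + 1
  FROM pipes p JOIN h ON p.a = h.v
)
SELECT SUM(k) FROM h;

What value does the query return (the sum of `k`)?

Base: (n29, k=0).
Iteration 1: edges from {n29} -> (n1, k=1), (n25, k=1).
Iteration 2: no outgoing edges from {n1,n25}; recursion stops.
SUM(k) = 0 + 1 + 1 = 2.

2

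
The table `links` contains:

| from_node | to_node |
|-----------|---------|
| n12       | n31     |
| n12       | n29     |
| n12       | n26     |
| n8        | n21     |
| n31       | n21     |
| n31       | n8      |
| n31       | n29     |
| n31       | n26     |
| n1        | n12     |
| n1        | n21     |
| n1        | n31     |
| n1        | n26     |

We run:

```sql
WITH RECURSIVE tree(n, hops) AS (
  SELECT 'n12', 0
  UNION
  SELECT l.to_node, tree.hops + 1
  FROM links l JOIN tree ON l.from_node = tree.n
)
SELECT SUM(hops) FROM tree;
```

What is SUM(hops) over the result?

14

Base: (n12, hops=0).
Iteration 1: edges from {n12} -> (n26, hops=1), (n29, hops=1), (n31, hops=1).
Iteration 2: edges from {n26,n29,n31} -> (n21, hops=2), (n26, hops=2), (n29, hops=2), (n8, hops=2).
Iteration 3: edges from {n21,n26,n29,n8} -> (n21, hops=3).
Iteration 4: no outgoing edges from {n21}; recursion stops.
SUM(hops) = 0 + 1 + 1 + 1 + 2 + 2 + 2 + 2 + 3 = 14.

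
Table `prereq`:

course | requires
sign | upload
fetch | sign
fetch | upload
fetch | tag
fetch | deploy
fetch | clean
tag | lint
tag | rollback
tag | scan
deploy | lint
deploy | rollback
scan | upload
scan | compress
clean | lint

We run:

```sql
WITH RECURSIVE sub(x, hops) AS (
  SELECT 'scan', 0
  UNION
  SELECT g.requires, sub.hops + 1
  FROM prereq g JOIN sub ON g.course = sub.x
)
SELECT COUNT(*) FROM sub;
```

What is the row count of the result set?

Base: (scan, hops=0).
Iteration 1: edges from {scan} -> (compress, hops=1), (upload, hops=1).
Iteration 2: no outgoing edges from {compress,upload}; recursion stops.
Total rows emitted: 3.

3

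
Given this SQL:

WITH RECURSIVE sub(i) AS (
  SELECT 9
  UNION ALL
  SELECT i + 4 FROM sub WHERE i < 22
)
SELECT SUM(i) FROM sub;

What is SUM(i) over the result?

85

Base: i=9.
Iteration 1: 9 < 22 holds -> i = 9 + 4 = 13.
Iteration 2: 13 < 22 holds -> i = 13 + 4 = 17.
Iteration 3: 17 < 22 holds -> i = 17 + 4 = 21.
Iteration 4: 21 < 22 holds -> i = 21 + 4 = 25.
Iteration 5: 25 < 22 fails; recursion stops.
SUM(i) = 9 + 13 + 17 + 21 + 25 = 85.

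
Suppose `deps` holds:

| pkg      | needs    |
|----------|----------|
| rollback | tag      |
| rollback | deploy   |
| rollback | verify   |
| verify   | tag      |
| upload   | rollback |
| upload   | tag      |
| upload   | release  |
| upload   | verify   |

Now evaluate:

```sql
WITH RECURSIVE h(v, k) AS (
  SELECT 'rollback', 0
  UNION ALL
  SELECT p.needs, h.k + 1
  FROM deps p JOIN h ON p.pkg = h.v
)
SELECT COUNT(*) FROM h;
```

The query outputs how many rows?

5

Base: (rollback, k=0).
Iteration 1: edges from {rollback} -> (deploy, k=1), (tag, k=1), (verify, k=1).
Iteration 2: edges from {deploy,tag,verify} -> (tag, k=2).
Iteration 3: no outgoing edges from {tag}; recursion stops.
Total rows emitted: 5.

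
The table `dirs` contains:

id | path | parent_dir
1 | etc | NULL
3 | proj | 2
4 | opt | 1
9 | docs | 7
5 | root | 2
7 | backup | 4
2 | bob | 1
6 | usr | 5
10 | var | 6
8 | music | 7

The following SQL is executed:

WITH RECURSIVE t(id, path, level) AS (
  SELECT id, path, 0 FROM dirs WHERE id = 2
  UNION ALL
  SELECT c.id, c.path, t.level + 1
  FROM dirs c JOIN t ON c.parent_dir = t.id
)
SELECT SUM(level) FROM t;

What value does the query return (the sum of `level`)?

Base: id=2 (bob) at level 0.
Iteration 1: rows with parent_dir in {2} -> proj (id 3, level 1), root (id 5, level 1).
Iteration 2: rows with parent_dir in {3,5} -> usr (id 6, level 2).
Iteration 3: rows with parent_dir in {6} -> var (id 10, level 3).
Iteration 4: no rows with parent_dir in {10}; recursion stops.
SUM(level) = 0 + 1 + 1 + 2 + 3 = 7.

7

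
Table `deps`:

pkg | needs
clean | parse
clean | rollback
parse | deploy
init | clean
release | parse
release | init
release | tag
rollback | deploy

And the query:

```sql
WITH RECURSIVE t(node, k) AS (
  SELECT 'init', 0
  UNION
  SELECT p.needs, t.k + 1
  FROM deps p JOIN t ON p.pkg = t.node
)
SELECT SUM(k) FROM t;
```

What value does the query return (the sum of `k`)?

8

Base: (init, k=0).
Iteration 1: edges from {init} -> (clean, k=1).
Iteration 2: edges from {clean} -> (parse, k=2), (rollback, k=2).
Iteration 3: edges from {parse,rollback} -> (deploy, k=3). [UNION drops 1 duplicate row(s)]
Iteration 4: no outgoing edges from {deploy}; recursion stops.
SUM(k) = 0 + 1 + 2 + 2 + 3 = 8.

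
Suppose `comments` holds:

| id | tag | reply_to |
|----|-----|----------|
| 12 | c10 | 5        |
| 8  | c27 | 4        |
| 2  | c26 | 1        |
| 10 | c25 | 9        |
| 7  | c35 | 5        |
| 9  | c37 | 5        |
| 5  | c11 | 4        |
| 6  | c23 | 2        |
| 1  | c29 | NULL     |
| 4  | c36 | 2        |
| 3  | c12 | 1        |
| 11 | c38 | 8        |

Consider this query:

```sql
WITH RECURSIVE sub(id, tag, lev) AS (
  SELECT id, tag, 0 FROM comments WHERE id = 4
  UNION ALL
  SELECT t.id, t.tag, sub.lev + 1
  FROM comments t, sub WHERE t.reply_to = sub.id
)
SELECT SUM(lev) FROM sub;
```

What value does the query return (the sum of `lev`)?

Base: id=4 (c36) at lev 0.
Iteration 1: rows with reply_to in {4} -> c11 (id 5, lev 1), c27 (id 8, lev 1).
Iteration 2: rows with reply_to in {5,8} -> c35 (id 7, lev 2), c37 (id 9, lev 2), c38 (id 11, lev 2), c10 (id 12, lev 2).
Iteration 3: rows with reply_to in {7,9,11,12} -> c25 (id 10, lev 3).
Iteration 4: no rows with reply_to in {10}; recursion stops.
SUM(lev) = 0 + 1 + 1 + 2 + 2 + 2 + 2 + 3 = 13.

13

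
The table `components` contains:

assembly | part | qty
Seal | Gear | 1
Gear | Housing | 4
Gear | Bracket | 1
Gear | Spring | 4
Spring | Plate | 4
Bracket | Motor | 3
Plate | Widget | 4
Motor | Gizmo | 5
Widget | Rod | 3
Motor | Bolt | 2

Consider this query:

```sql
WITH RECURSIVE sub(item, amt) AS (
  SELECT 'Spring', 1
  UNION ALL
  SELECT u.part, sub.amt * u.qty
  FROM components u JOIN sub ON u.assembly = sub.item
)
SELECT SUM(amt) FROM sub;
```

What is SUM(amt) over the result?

69

Base: (Spring, amt=1).
Iteration 1: components of {Spring} -> Plate = 1*4 = 4.
Iteration 2: components of {Plate} -> Widget = 4*4 = 16.
Iteration 3: components of {Widget} -> Rod = 16*3 = 48.
Iteration 4: no further components; recursion stops.
SUM(amt) = 1 + 4 + 16 + 48 = 69.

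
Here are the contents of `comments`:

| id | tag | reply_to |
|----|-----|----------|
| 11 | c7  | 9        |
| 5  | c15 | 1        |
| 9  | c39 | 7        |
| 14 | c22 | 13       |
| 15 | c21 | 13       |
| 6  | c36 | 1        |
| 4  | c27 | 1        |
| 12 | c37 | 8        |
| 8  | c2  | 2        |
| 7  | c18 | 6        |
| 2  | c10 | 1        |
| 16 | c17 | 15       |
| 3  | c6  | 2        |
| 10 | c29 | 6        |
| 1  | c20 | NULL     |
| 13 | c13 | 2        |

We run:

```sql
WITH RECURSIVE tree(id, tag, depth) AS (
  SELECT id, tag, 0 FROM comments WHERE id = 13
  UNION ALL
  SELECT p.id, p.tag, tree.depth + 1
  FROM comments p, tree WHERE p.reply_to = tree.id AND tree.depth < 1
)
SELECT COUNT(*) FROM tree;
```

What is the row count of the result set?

Base: id=13 (c13) at depth 0.
Iteration 1: rows with reply_to in {13} -> c22 (id 14, depth 1), c21 (id 15, depth 1).
Iteration 2: depth < 1 fails for all current rows; recursion stops.
Total rows emitted: 3.

3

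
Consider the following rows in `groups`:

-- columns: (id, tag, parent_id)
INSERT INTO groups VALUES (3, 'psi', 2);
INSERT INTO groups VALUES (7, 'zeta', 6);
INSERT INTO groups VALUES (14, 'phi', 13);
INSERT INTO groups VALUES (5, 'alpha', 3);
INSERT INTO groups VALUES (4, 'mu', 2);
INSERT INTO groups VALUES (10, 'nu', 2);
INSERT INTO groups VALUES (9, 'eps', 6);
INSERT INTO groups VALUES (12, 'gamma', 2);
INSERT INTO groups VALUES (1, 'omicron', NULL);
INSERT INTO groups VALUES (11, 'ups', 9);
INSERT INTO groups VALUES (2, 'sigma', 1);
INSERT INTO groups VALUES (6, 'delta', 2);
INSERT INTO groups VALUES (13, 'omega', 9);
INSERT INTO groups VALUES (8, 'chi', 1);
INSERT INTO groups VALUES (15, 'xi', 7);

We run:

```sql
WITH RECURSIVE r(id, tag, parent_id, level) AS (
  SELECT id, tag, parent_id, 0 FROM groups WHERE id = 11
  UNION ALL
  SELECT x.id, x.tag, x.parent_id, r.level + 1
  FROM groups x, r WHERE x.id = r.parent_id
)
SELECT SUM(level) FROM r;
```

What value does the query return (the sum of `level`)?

Base: id=11 (ups), parent_id=9, level 0.
Iteration 1: join on id=9 -> eps (id 9, parent_id=6, level 1).
Iteration 2: join on id=6 -> delta (id 6, parent_id=2, level 2).
Iteration 3: join on id=2 -> sigma (id 2, parent_id=1, level 3).
Iteration 4: join on id=1 -> omicron (id 1, parent_id=NULL, level 4).
Iteration 5: parent_id is NULL; no match; recursion stops.
SUM(level) = 0 + 1 + 2 + 3 + 4 = 10.

10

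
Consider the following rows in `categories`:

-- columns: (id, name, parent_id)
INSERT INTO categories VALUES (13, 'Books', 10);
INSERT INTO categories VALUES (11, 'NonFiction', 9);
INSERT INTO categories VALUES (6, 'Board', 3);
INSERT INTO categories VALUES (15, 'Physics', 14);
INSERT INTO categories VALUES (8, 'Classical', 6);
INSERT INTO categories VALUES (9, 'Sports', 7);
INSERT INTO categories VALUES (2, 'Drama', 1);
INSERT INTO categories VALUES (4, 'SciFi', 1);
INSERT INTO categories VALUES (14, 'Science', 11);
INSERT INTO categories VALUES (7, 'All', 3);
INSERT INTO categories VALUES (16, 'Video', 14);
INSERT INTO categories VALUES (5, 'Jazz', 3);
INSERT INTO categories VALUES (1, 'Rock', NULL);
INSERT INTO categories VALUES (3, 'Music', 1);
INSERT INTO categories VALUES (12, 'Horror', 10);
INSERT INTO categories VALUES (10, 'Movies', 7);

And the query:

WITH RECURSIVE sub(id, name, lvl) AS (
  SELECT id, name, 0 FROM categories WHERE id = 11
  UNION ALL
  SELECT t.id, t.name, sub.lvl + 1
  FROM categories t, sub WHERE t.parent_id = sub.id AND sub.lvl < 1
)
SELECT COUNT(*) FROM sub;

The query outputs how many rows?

2

Base: id=11 (NonFiction) at lvl 0.
Iteration 1: rows with parent_id in {11} -> Science (id 14, lvl 1).
Iteration 2: lvl < 1 fails for all current rows; recursion stops.
Total rows emitted: 2.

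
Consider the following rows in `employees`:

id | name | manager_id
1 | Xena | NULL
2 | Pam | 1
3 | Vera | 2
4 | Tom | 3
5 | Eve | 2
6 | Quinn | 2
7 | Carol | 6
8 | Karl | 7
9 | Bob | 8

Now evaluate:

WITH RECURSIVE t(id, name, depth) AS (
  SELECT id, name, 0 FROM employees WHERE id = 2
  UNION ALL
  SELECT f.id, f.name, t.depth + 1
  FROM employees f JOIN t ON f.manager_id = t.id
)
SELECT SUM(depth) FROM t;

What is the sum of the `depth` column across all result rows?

Base: id=2 (Pam) at depth 0.
Iteration 1: rows with manager_id in {2} -> Vera (id 3, depth 1), Eve (id 5, depth 1), Quinn (id 6, depth 1).
Iteration 2: rows with manager_id in {3,5,6} -> Tom (id 4, depth 2), Carol (id 7, depth 2).
Iteration 3: rows with manager_id in {4,7} -> Karl (id 8, depth 3).
Iteration 4: rows with manager_id in {8} -> Bob (id 9, depth 4).
Iteration 5: no rows with manager_id in {9}; recursion stops.
SUM(depth) = 0 + 1 + 1 + 1 + 2 + 2 + 3 + 4 = 14.

14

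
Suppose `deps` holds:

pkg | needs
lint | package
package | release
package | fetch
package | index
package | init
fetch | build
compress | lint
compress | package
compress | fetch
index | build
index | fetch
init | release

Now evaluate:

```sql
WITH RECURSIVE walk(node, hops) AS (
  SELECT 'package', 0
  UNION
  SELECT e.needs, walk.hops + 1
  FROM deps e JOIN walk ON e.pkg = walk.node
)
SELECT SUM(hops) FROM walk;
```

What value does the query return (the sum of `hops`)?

Base: (package, hops=0).
Iteration 1: edges from {package} -> (fetch, hops=1), (index, hops=1), (init, hops=1), (release, hops=1).
Iteration 2: edges from {fetch,index,init,release} -> (build, hops=2), (fetch, hops=2), (release, hops=2). [UNION drops 1 duplicate row(s)]
Iteration 3: edges from {build,fetch,release} -> (build, hops=3).
Iteration 4: no outgoing edges from {build}; recursion stops.
SUM(hops) = 0 + 1 + 1 + 1 + 1 + 2 + 2 + 2 + 3 = 13.

13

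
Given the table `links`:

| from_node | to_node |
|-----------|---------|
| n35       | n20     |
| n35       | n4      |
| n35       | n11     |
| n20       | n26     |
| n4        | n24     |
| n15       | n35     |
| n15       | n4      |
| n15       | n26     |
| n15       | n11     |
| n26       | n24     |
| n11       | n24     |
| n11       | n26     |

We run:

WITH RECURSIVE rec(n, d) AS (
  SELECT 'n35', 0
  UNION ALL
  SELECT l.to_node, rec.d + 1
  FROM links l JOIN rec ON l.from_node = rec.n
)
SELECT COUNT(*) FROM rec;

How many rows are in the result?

10

Base: (n35, d=0).
Iteration 1: edges from {n35} -> (n11, d=1), (n20, d=1), (n4, d=1).
Iteration 2: edges from {n11,n20,n4} -> (n24, d=2) x2, (n26, d=2) x2. [UNION ALL keeps all 4 new rows, including repeats]
Iteration 3: edges from {n24,n26} -> (n24, d=3) x2. [UNION ALL keeps all 2 new rows, including repeats]
Iteration 4: no outgoing edges from {n24}; recursion stops.
Total rows emitted: 10.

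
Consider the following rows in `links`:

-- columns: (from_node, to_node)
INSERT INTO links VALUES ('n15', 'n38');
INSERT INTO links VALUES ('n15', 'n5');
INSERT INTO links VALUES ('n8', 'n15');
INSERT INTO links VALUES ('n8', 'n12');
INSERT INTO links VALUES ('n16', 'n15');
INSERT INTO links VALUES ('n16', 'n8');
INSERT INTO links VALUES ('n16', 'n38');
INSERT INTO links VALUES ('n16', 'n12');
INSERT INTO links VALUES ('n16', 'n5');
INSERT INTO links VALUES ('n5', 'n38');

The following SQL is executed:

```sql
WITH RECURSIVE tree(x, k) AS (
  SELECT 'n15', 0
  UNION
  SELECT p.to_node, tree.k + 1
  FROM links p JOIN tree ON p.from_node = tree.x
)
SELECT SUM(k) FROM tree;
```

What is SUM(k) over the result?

4

Base: (n15, k=0).
Iteration 1: edges from {n15} -> (n38, k=1), (n5, k=1).
Iteration 2: edges from {n38,n5} -> (n38, k=2).
Iteration 3: no outgoing edges from {n38}; recursion stops.
SUM(k) = 0 + 1 + 1 + 2 = 4.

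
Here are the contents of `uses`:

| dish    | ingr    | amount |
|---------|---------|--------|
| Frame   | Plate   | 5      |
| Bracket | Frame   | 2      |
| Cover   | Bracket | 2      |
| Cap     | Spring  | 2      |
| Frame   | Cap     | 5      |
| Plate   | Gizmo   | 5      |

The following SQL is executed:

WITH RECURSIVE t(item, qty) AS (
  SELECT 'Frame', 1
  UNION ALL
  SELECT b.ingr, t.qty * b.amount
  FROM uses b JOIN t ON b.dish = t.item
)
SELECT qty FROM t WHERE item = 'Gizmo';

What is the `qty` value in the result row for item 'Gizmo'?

25

Base: (Frame, qty=1).
Iteration 1: components of {Frame} -> Cap = 1*5 = 5, Plate = 1*5 = 5.
Iteration 2: components of {Cap,Plate} -> Gizmo = 5*5 = 25, Spring = 5*2 = 10.
Iteration 3: no further components; recursion stops.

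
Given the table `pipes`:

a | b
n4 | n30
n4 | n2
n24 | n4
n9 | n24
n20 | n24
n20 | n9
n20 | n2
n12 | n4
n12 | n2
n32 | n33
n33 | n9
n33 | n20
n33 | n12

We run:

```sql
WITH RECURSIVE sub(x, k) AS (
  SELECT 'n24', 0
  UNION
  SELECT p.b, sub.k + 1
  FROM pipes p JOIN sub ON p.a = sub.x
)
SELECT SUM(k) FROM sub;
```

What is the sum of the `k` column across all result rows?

5

Base: (n24, k=0).
Iteration 1: edges from {n24} -> (n4, k=1).
Iteration 2: edges from {n4} -> (n2, k=2), (n30, k=2).
Iteration 3: no outgoing edges from {n2,n30}; recursion stops.
SUM(k) = 0 + 1 + 2 + 2 = 5.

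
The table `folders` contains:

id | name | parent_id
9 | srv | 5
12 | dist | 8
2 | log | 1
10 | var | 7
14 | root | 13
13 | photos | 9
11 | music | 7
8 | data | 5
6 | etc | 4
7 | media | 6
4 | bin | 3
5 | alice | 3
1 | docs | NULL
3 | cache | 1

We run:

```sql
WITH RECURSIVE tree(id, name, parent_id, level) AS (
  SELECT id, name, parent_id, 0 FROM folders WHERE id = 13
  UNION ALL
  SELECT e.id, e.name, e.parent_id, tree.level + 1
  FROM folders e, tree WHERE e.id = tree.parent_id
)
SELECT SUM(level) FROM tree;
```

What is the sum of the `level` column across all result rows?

Base: id=13 (photos), parent_id=9, level 0.
Iteration 1: join on id=9 -> srv (id 9, parent_id=5, level 1).
Iteration 2: join on id=5 -> alice (id 5, parent_id=3, level 2).
Iteration 3: join on id=3 -> cache (id 3, parent_id=1, level 3).
Iteration 4: join on id=1 -> docs (id 1, parent_id=NULL, level 4).
Iteration 5: parent_id is NULL; no match; recursion stops.
SUM(level) = 0 + 1 + 2 + 3 + 4 = 10.

10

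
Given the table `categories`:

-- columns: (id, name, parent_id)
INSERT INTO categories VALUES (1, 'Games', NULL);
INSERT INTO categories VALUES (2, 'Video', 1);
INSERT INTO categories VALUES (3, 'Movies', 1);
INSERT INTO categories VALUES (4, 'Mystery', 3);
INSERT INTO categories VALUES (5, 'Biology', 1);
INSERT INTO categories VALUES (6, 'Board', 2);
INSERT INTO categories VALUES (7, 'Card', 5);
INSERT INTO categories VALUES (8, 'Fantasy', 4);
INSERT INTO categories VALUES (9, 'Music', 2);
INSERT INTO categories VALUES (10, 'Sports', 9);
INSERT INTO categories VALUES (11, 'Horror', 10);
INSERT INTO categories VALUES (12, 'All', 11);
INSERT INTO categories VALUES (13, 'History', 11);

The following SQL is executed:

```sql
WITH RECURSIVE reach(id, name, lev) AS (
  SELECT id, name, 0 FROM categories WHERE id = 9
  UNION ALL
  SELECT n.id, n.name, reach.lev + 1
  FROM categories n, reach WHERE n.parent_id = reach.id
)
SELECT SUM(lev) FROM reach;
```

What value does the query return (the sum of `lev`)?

Base: id=9 (Music) at lev 0.
Iteration 1: rows with parent_id in {9} -> Sports (id 10, lev 1).
Iteration 2: rows with parent_id in {10} -> Horror (id 11, lev 2).
Iteration 3: rows with parent_id in {11} -> All (id 12, lev 3), History (id 13, lev 3).
Iteration 4: no rows with parent_id in {12,13}; recursion stops.
SUM(lev) = 0 + 1 + 2 + 3 + 3 = 9.

9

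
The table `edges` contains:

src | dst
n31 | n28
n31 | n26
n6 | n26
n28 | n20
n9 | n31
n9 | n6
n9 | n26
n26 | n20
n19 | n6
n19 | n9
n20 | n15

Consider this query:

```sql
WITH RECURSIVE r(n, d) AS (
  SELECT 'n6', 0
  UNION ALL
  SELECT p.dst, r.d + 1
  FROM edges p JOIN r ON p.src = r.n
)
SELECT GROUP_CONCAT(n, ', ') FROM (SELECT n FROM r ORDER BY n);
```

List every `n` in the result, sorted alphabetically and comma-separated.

Base: (n6, d=0).
Iteration 1: edges from {n6} -> (n26, d=1).
Iteration 2: edges from {n26} -> (n20, d=2).
Iteration 3: edges from {n20} -> (n15, d=3).
Iteration 4: no outgoing edges from {n15}; recursion stops.

n15, n20, n26, n6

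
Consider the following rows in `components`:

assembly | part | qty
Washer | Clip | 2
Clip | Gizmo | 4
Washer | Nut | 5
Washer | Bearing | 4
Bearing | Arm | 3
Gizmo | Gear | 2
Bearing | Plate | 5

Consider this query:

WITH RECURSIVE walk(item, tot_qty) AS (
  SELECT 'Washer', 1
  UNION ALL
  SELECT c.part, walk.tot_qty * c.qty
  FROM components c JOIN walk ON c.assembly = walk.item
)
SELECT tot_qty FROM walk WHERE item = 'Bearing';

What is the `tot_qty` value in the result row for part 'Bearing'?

4

Base: (Washer, tot_qty=1).
Iteration 1: components of {Washer} -> Bearing = 1*4 = 4, Clip = 1*2 = 2, Nut = 1*5 = 5.
Iteration 2: components of {Bearing,Clip,Nut} -> Arm = 4*3 = 12, Gizmo = 2*4 = 8, Plate = 4*5 = 20.
Iteration 3: components of {Arm,Gizmo,Plate} -> Gear = 8*2 = 16.
Iteration 4: no further components; recursion stops.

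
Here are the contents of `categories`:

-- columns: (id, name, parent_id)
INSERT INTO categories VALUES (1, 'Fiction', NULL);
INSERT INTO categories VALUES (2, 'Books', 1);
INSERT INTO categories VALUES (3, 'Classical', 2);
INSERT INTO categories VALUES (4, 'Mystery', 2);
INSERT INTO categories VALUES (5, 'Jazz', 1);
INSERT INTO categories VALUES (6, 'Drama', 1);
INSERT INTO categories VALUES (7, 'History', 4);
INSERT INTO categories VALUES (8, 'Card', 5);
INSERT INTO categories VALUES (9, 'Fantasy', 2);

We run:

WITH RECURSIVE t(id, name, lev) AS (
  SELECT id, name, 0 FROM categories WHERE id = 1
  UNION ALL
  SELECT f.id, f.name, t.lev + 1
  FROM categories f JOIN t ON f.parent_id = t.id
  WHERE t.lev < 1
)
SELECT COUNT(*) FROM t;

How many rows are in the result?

Base: id=1 (Fiction) at lev 0.
Iteration 1: rows with parent_id in {1} -> Books (id 2, lev 1), Jazz (id 5, lev 1), Drama (id 6, lev 1).
Iteration 2: lev < 1 fails for all current rows; recursion stops.
Total rows emitted: 4.

4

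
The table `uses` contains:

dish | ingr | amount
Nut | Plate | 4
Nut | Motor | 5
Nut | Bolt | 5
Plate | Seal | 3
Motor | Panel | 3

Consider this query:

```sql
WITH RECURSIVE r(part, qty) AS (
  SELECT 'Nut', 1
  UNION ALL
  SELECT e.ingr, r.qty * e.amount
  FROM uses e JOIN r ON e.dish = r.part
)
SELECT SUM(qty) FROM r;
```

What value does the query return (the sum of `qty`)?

42

Base: (Nut, qty=1).
Iteration 1: components of {Nut} -> Bolt = 1*5 = 5, Motor = 1*5 = 5, Plate = 1*4 = 4.
Iteration 2: components of {Bolt,Motor,Plate} -> Panel = 5*3 = 15, Seal = 4*3 = 12.
Iteration 3: no further components; recursion stops.
SUM(qty) = 1 + 4 + 5 + 5 + 12 + 15 = 42.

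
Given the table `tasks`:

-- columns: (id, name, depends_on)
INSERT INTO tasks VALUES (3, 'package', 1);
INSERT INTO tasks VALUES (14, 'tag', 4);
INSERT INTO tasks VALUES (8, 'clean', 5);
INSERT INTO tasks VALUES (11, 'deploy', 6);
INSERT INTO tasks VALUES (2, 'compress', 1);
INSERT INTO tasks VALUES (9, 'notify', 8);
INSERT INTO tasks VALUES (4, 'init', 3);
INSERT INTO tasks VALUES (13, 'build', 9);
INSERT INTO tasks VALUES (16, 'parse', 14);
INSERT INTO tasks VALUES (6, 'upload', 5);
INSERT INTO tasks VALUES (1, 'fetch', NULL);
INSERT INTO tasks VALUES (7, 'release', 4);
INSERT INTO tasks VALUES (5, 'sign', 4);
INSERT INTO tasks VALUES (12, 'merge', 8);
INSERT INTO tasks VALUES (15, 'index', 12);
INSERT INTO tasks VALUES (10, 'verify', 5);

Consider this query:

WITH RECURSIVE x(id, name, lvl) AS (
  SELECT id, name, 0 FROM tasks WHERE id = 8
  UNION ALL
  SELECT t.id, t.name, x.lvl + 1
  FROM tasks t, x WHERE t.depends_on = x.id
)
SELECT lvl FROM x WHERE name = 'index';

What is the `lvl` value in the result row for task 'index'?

2

Base: id=8 (clean) at lvl 0.
Iteration 1: rows with depends_on in {8} -> notify (id 9, lvl 1), merge (id 12, lvl 1).
Iteration 2: rows with depends_on in {9,12} -> build (id 13, lvl 2), index (id 15, lvl 2).
Iteration 3: no rows with depends_on in {13,15}; recursion stops.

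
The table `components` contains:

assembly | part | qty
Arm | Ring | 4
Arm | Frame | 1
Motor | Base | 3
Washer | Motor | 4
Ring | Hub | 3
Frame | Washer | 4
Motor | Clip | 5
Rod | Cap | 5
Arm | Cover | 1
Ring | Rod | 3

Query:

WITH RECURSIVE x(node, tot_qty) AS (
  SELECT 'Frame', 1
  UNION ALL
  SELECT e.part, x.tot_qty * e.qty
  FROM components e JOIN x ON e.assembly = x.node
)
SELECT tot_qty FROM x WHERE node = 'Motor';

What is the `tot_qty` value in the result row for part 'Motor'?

Base: (Frame, tot_qty=1).
Iteration 1: components of {Frame} -> Washer = 1*4 = 4.
Iteration 2: components of {Washer} -> Motor = 4*4 = 16.
Iteration 3: components of {Motor} -> Base = 16*3 = 48, Clip = 16*5 = 80.
Iteration 4: no further components; recursion stops.

16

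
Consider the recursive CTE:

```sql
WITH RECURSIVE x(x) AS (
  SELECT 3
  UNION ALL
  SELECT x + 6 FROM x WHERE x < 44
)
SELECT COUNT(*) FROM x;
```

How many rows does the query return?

8

Base: x=3.
Iteration 1: 3 < 44 holds -> x = 3 + 6 = 9.
Iteration 2: 9 < 44 holds -> x = 9 + 6 = 15.
Iteration 3: 15 < 44 holds -> x = 15 + 6 = 21.
Iteration 4: 21 < 44 holds -> x = 21 + 6 = 27.
Iteration 5: 27 < 44 holds -> x = 27 + 6 = 33.
Iteration 6: 33 < 44 holds -> x = 33 + 6 = 39.
Iteration 7: 39 < 44 holds -> x = 39 + 6 = 45.
Iteration 8: 45 < 44 fails; recursion stops.
Total rows emitted: 8.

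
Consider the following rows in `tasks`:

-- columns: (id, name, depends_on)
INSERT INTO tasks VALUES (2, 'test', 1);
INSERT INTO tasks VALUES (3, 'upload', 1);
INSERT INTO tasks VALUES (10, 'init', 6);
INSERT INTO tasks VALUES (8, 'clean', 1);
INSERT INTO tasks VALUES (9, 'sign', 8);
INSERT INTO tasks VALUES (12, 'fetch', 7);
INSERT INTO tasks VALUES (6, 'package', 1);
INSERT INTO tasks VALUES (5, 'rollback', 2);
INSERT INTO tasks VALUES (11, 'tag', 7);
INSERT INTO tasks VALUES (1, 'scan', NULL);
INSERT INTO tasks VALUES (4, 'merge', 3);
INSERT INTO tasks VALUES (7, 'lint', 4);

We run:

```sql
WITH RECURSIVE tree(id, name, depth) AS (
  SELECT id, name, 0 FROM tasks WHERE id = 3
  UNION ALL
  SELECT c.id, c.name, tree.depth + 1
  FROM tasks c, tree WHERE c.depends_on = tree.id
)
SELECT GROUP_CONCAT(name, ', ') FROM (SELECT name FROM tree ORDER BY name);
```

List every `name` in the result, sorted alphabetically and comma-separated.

fetch, lint, merge, tag, upload

Base: id=3 (upload) at depth 0.
Iteration 1: rows with depends_on in {3} -> merge (id 4, depth 1).
Iteration 2: rows with depends_on in {4} -> lint (id 7, depth 2).
Iteration 3: rows with depends_on in {7} -> tag (id 11, depth 3), fetch (id 12, depth 3).
Iteration 4: no rows with depends_on in {11,12}; recursion stops.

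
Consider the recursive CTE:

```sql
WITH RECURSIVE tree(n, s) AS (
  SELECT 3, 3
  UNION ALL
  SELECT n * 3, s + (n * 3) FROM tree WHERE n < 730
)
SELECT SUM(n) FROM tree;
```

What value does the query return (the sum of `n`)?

3279

Base: n=3, s=3.
Iteration 1: 3 < 730 holds -> n = 3 * 3 = 9, s = 3 + 9 = 12.
Iteration 2: 9 < 730 holds -> n = 9 * 3 = 27, s = 12 + 27 = 39.
Iteration 3: 27 < 730 holds -> n = 27 * 3 = 81, s = 39 + 81 = 120.
Iteration 4: 81 < 730 holds -> n = 81 * 3 = 243, s = 120 + 243 = 363.
Iteration 5: 243 < 730 holds -> n = 243 * 3 = 729, s = 363 + 729 = 1092.
Iteration 6: 729 < 730 holds -> n = 729 * 3 = 2187, s = 1092 + 2187 = 3279.
Iteration 7: 2187 < 730 fails; recursion stops.
SUM(n) = 3 + 9 + 27 + 81 + 243 + 729 + 2187 = 3279.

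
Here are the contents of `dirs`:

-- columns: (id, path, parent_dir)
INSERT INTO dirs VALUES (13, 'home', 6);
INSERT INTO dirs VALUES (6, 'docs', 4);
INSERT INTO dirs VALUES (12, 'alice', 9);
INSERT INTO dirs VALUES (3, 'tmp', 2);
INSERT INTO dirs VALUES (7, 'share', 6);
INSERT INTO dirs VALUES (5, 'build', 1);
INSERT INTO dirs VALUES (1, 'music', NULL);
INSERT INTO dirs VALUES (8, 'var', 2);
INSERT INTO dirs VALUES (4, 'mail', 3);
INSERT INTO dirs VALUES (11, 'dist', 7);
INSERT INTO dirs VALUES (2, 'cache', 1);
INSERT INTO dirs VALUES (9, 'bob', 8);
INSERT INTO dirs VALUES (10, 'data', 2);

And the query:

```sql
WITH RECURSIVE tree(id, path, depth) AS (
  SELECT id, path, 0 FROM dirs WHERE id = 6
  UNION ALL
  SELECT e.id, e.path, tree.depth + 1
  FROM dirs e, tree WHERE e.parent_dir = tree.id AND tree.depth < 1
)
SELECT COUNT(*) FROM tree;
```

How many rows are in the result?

3

Base: id=6 (docs) at depth 0.
Iteration 1: rows with parent_dir in {6} -> share (id 7, depth 1), home (id 13, depth 1).
Iteration 2: depth < 1 fails for all current rows; recursion stops.
Total rows emitted: 3.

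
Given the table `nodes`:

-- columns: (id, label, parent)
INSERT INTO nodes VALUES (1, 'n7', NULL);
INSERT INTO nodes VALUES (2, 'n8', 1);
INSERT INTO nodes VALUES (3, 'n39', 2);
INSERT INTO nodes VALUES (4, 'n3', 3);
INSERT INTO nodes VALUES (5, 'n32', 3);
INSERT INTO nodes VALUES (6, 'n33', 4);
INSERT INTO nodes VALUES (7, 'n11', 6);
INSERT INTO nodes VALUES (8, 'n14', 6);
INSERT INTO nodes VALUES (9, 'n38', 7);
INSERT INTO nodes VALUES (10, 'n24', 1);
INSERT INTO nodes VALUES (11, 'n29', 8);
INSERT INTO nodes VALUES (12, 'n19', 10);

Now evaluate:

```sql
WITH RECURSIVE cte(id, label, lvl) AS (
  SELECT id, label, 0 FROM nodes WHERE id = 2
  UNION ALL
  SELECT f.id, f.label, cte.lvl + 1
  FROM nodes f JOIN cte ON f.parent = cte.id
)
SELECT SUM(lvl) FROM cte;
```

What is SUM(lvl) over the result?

26

Base: id=2 (n8) at lvl 0.
Iteration 1: rows with parent in {2} -> n39 (id 3, lvl 1).
Iteration 2: rows with parent in {3} -> n3 (id 4, lvl 2), n32 (id 5, lvl 2).
Iteration 3: rows with parent in {4,5} -> n33 (id 6, lvl 3).
Iteration 4: rows with parent in {6} -> n11 (id 7, lvl 4), n14 (id 8, lvl 4).
Iteration 5: rows with parent in {7,8} -> n38 (id 9, lvl 5), n29 (id 11, lvl 5).
Iteration 6: no rows with parent in {9,11}; recursion stops.
SUM(lvl) = 0 + 1 + 2 + 2 + 3 + 4 + 4 + 5 + 5 = 26.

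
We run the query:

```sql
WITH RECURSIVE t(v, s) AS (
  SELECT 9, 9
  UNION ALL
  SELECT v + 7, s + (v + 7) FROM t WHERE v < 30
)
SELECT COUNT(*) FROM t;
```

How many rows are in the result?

4

Base: v=9, s=9.
Iteration 1: 9 < 30 holds -> v = 9 + 7 = 16, s = 9 + 16 = 25.
Iteration 2: 16 < 30 holds -> v = 16 + 7 = 23, s = 25 + 23 = 48.
Iteration 3: 23 < 30 holds -> v = 23 + 7 = 30, s = 48 + 30 = 78.
Iteration 4: 30 < 30 fails; recursion stops.
Total rows emitted: 4.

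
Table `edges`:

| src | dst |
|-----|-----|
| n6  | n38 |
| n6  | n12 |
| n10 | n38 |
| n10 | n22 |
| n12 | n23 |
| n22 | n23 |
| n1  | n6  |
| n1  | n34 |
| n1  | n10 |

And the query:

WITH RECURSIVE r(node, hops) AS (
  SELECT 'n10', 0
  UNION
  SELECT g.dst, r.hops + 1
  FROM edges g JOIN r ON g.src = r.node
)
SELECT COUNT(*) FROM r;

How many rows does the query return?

4

Base: (n10, hops=0).
Iteration 1: edges from {n10} -> (n22, hops=1), (n38, hops=1).
Iteration 2: edges from {n22,n38} -> (n23, hops=2).
Iteration 3: no outgoing edges from {n23}; recursion stops.
Total rows emitted: 4.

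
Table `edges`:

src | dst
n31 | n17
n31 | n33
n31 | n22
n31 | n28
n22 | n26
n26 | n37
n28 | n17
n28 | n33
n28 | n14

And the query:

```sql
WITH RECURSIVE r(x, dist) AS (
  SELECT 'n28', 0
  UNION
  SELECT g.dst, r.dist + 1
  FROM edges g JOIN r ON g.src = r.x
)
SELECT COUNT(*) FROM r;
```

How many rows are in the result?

Base: (n28, dist=0).
Iteration 1: edges from {n28} -> (n14, dist=1), (n17, dist=1), (n33, dist=1).
Iteration 2: no outgoing edges from {n14,n17,n33}; recursion stops.
Total rows emitted: 4.

4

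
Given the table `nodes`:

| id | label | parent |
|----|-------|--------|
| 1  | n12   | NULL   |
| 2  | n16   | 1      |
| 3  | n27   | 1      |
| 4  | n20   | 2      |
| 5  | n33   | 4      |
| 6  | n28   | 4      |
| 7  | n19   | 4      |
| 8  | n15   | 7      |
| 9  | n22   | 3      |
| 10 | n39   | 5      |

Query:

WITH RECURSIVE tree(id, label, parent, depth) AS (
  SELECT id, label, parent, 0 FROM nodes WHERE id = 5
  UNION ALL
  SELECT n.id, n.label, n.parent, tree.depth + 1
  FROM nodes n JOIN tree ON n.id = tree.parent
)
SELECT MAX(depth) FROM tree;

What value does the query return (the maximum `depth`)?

3

Base: id=5 (n33), parent=4, depth 0.
Iteration 1: join on id=4 -> n20 (id 4, parent=2, depth 1).
Iteration 2: join on id=2 -> n16 (id 2, parent=1, depth 2).
Iteration 3: join on id=1 -> n12 (id 1, parent=NULL, depth 3).
Iteration 4: parent is NULL; no match; recursion stops.
depth values: 0, 1, 2, 3; the maximum is 3.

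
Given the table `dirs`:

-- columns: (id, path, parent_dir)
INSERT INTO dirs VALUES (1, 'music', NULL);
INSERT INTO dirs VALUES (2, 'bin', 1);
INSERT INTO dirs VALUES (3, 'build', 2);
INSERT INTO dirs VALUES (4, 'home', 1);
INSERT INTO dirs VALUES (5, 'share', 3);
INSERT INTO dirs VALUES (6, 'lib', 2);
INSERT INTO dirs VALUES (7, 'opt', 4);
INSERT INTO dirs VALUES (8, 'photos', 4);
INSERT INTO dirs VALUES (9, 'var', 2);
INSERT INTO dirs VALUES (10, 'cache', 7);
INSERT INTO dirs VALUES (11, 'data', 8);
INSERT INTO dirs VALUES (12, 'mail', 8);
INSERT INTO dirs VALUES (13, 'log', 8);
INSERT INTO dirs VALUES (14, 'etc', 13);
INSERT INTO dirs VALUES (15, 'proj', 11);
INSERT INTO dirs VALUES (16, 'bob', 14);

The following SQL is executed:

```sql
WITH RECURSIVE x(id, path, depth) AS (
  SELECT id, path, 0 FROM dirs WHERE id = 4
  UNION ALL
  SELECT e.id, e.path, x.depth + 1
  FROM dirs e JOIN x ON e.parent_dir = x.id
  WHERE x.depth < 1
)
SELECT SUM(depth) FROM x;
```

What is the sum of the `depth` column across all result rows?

2

Base: id=4 (home) at depth 0.
Iteration 1: rows with parent_dir in {4} -> opt (id 7, depth 1), photos (id 8, depth 1).
Iteration 2: depth < 1 fails for all current rows; recursion stops.
SUM(depth) = 0 + 1 + 1 = 2.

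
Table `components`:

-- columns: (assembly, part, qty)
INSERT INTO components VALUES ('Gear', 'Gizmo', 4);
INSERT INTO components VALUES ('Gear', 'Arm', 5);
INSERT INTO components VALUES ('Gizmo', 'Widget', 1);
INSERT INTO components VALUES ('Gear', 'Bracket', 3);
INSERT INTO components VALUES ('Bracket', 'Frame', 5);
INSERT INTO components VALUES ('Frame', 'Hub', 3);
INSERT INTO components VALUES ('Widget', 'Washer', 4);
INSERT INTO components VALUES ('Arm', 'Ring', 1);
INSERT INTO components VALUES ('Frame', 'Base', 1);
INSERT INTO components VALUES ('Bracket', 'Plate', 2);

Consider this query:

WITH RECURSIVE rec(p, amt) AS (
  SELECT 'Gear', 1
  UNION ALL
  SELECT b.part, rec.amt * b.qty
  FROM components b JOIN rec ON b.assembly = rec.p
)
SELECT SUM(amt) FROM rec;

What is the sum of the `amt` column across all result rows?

Base: (Gear, amt=1).
Iteration 1: components of {Gear} -> Arm = 1*5 = 5, Bracket = 1*3 = 3, Gizmo = 1*4 = 4.
Iteration 2: components of {Arm,Bracket,Gizmo} -> Frame = 3*5 = 15, Plate = 3*2 = 6, Ring = 5*1 = 5, Widget = 4*1 = 4.
Iteration 3: components of {Frame,Plate,Ring,Widget} -> Base = 15*1 = 15, Hub = 15*3 = 45, Washer = 4*4 = 16.
Iteration 4: no further components; recursion stops.
SUM(amt) = 1 + 4 + 5 + 3 + 4 + 5 + 15 + 6 + 16 + 45 + 15 = 119.

119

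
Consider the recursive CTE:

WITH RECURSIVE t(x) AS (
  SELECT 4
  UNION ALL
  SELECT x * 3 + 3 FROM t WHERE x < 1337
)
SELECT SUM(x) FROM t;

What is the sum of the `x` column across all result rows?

Base: x=4.
Iteration 1: 4 < 1337 holds -> x = 4 * 3 + 3 = 15.
Iteration 2: 15 < 1337 holds -> x = 15 * 3 + 3 = 48.
Iteration 3: 48 < 1337 holds -> x = 48 * 3 + 3 = 147.
Iteration 4: 147 < 1337 holds -> x = 147 * 3 + 3 = 444.
Iteration 5: 444 < 1337 holds -> x = 444 * 3 + 3 = 1335.
Iteration 6: 1335 < 1337 holds -> x = 1335 * 3 + 3 = 4008.
Iteration 7: 4008 < 1337 fails; recursion stops.
SUM(x) = 4 + 15 + 48 + 147 + 444 + 1335 + 4008 = 6001.

6001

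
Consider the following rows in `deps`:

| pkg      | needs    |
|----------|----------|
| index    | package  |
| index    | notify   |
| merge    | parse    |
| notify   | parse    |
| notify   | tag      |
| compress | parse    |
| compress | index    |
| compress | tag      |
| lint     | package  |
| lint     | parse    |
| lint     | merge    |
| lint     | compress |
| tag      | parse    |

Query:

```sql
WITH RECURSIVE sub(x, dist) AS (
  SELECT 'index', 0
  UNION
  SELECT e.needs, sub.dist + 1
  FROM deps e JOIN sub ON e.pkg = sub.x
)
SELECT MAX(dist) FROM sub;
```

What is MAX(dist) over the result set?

3

Base: (index, dist=0).
Iteration 1: edges from {index} -> (notify, dist=1), (package, dist=1).
Iteration 2: edges from {notify,package} -> (parse, dist=2), (tag, dist=2).
Iteration 3: edges from {parse,tag} -> (parse, dist=3).
Iteration 4: no outgoing edges from {parse}; recursion stops.
dist values: 0, 1, 1, 2, 2, 3; the maximum is 3.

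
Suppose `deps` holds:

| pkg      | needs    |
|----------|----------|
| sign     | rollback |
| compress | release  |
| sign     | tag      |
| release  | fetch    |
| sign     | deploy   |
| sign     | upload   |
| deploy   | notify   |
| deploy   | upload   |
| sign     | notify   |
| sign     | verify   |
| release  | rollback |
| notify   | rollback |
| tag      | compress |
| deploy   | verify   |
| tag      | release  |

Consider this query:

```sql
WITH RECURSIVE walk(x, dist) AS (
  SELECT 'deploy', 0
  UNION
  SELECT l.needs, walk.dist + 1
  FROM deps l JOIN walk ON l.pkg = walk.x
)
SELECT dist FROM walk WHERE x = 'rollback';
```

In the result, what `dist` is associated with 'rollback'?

2

Base: (deploy, dist=0).
Iteration 1: edges from {deploy} -> (notify, dist=1), (upload, dist=1), (verify, dist=1).
Iteration 2: edges from {notify,upload,verify} -> (rollback, dist=2).
Iteration 3: no outgoing edges from {rollback}; recursion stops.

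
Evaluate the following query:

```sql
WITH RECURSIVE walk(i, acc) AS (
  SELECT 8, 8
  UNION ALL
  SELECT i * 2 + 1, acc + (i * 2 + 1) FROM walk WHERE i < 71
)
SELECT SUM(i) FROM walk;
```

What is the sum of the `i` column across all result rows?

Base: i=8, acc=8.
Iteration 1: 8 < 71 holds -> i = 8 * 2 + 1 = 17, acc = 8 + 17 = 25.
Iteration 2: 17 < 71 holds -> i = 17 * 2 + 1 = 35, acc = 25 + 35 = 60.
Iteration 3: 35 < 71 holds -> i = 35 * 2 + 1 = 71, acc = 60 + 71 = 131.
Iteration 4: 71 < 71 fails; recursion stops.
SUM(i) = 8 + 17 + 35 + 71 = 131.

131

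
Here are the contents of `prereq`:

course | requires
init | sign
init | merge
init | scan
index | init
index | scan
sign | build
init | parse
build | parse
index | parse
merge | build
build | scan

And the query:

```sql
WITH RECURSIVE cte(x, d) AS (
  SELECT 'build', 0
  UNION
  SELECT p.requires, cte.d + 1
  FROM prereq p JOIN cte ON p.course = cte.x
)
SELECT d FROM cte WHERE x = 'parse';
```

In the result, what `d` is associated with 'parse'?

1

Base: (build, d=0).
Iteration 1: edges from {build} -> (parse, d=1), (scan, d=1).
Iteration 2: no outgoing edges from {parse,scan}; recursion stops.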